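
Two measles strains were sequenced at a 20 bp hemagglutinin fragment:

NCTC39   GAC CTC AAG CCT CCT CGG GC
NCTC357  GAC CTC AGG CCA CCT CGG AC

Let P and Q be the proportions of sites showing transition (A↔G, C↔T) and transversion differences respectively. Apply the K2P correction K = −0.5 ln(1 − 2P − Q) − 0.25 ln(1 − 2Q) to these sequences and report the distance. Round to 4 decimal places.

The sequences differ at positions 8 (A/G, transition), 12 (T/A, transversion), 19 (G/A, transition).
Of the 3 differences, 2 transitions and 1 transversion over 20 sites: P = 2/20 = 0.100000, Q = 1/20 = 0.050000.
d = −0.5·ln(0.750000) − 0.25·ln(0.900000) = −0.5·(-0.287682) − 0.25·(-0.105361) = 0.1702.

0.1702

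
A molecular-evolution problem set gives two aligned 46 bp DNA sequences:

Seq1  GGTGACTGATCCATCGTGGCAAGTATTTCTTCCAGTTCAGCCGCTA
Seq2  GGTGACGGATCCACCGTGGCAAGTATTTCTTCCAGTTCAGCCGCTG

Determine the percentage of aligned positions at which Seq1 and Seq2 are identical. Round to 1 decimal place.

The sequences differ at positions 7 (T/G), 14 (T/C), 46 (A/G).
43 of the 46 sites match, so the percent identity is 43/46 × 100 = 93.5%.

93.5%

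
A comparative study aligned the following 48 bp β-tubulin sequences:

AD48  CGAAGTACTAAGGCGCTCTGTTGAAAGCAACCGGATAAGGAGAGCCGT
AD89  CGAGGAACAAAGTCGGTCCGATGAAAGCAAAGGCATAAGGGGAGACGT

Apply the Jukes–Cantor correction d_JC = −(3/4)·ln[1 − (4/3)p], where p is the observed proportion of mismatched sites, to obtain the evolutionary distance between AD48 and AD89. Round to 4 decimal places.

0.3041

Mismatches occur at site 4 (A↔G), site 6 (T↔A), site 9 (T↔A), site 13 (G↔T), site 16 (C↔G), site 19 (T↔C), site 21 (T↔A), site 31 (C↔A), site 32 (C↔G), site 34 (G↔C), site 41 (A↔G), site 45 (C↔A).
p = 12/48 = 0.250000.
d = −0.75 · ln(1 − (4/3)·0.250000) = −0.75 · ln(0.666667) = −0.75 · (-0.405465) = 0.3041.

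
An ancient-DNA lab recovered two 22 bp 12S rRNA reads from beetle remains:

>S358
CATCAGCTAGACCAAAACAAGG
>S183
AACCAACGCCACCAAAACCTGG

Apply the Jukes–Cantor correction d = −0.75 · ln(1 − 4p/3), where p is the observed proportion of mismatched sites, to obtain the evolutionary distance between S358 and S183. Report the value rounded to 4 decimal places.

0.4975

Mismatches occur at site 1 (C/A), site 3 (T/C), site 6 (G/A), site 8 (T/G), site 9 (A/C), site 10 (G/C), site 19 (A/C), site 20 (A/T).
p = 8/22 = 0.363636.
d = −0.75 · ln(1 − (4/3)·0.363636) = −0.75 · ln(0.515152) = −0.75 · (-0.663293) = 0.4975.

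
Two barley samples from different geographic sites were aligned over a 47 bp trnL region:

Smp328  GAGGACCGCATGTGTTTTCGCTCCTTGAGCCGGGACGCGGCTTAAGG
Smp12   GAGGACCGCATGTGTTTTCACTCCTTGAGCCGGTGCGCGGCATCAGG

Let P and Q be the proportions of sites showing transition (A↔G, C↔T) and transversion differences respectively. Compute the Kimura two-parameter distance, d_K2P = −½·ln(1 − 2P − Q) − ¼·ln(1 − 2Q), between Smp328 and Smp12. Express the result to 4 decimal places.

0.1148

Mismatches occur at site 20 (G→A, transition), site 34 (G→T, transversion), site 35 (A→G, transition), site 42 (T→A, transversion), site 44 (A→C, transversion).
Of the 5 differences, 2 transitions and 3 transversions over 47 sites: P = 2/47 = 0.042553, Q = 3/47 = 0.063830.
d = −0.5·ln(0.851064) − 0.25·ln(0.872340) = −0.5·(-0.161268) − 0.25·(-0.136576) = 0.1148.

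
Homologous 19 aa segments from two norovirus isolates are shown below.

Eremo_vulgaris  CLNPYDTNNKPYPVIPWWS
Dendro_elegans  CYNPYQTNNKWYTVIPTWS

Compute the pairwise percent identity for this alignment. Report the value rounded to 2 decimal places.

Differing sites — 2:L/Y; 6:D/Q; 11:P/W; 13:P/T; 17:W/T.
14 of the 19 sites match, so the percent identity is 14/19 × 100 = 73.68%.

73.68%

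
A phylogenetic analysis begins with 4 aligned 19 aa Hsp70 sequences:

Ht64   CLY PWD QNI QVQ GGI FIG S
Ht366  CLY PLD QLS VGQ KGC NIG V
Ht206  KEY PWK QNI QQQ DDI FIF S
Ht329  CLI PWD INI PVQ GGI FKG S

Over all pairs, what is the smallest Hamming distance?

Pairwise Hamming distances:
  Ht64 vs Ht366: 9
  Ht64 vs Ht206: 7
  Ht64 vs Ht329: 4
  Ht366 vs Ht206: 14
  Ht366 vs Ht329: 12
  Ht206 vs Ht329: 11
The smallest is 4, between Ht64 and Ht329.

4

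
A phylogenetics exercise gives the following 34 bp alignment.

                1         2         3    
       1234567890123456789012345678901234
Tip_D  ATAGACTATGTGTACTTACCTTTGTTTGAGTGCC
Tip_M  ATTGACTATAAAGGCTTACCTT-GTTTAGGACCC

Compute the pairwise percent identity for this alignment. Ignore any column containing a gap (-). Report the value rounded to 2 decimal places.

Excluding the 1 gap column leaves 33 comparable sites.
The sequences differ at positions 3 (A/T), 10 (G/A), 11 (T/A), 12 (G/A), 13 (T/G), 14 (A/G), 28 (G/A), 29 (A/G), 31 (T/A), 32 (G/C).
23 of the 33 comparable sites match, so the percent identity is 23/33 × 100 = 69.70%.

69.70%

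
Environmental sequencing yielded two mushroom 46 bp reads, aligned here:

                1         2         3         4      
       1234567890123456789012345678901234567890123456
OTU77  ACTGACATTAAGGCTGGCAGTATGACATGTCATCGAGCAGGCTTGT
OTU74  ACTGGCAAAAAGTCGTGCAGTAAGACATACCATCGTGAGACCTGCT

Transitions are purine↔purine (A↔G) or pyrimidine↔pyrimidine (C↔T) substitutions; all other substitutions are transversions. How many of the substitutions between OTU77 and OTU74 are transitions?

Mismatches occur at site 5 (A↔G, transition), site 8 (T↔A, transversion), site 9 (T↔A, transversion), site 13 (G↔T, transversion), site 15 (T↔G, transversion), site 16 (G↔T, transversion), site 23 (T↔A, transversion), site 29 (G↔A, transition), site 30 (T↔C, transition), site 36 (A↔T, transversion), site 38 (C↔A, transversion), site 39 (A↔G, transition), site 40 (G↔A, transition), site 41 (G↔C, transversion), site 44 (T↔G, transversion), site 45 (G↔C, transversion).
Of the 16 differences, 5 transitions and 11 transversions, so the answer is 5.

5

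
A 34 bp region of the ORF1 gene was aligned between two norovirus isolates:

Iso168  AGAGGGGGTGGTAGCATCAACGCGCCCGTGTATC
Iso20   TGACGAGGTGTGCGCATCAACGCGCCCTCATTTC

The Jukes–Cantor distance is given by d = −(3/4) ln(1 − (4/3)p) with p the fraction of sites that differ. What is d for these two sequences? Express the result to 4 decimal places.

0.3734

Differing sites — 1:A/T; 4:G/C; 6:G/A; 11:G/T; 12:T/G; 13:A/C; 28:G/T; 29:T/C; 30:G/A; 32:A/T.
p = 10/34 = 0.294118.
d = −0.75 · ln(1 − (4/3)·0.294118) = −0.75 · ln(0.607843) = −0.75 · (-0.497839) = 0.3734.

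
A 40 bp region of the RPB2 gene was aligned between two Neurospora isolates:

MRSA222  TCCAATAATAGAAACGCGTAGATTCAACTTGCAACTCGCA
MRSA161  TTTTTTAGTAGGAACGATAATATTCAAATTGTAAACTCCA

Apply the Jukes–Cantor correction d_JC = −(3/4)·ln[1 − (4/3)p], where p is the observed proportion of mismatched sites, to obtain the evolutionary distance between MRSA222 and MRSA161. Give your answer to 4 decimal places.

Differing sites — 2:C/T; 3:C/T; 4:A/T; 5:A/T; 8:A/G; 12:A/G; 17:C/A; 18:G/T; 19:T/A; 21:G/T; 28:C/A; 32:C/T; 35:C/A; 36:T/C; 37:C/T; 38:G/C.
p = 16/40 = 0.400000.
d = −0.75 · ln(1 − (4/3)·0.400000) = −0.75 · ln(0.466667) = −0.75 · (-0.762139) = 0.5716.

0.5716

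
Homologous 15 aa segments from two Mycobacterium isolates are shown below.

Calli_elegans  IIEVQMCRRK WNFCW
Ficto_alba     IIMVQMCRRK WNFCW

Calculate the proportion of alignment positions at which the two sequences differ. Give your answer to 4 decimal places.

Differing sites — 3:E/M.
There are 1 differences over 15 sites, so p = 1/15 = 0.0667.

0.0667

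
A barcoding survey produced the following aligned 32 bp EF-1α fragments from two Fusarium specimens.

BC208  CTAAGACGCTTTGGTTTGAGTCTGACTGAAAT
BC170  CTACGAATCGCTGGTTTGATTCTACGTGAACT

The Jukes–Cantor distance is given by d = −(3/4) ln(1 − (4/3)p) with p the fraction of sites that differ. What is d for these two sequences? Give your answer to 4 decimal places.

0.4042

The sequences differ at positions 4 (A/C), 7 (C/A), 8 (G/T), 10 (T/G), 11 (T/C), 20 (G/T), 24 (G/A), 25 (A/C), 26 (C/G), 31 (A/C).
p = 10/32 = 0.312500.
d = −0.75 · ln(1 − (4/3)·0.312500) = −0.75 · ln(0.583333) = −0.75 · (-0.538997) = 0.4042.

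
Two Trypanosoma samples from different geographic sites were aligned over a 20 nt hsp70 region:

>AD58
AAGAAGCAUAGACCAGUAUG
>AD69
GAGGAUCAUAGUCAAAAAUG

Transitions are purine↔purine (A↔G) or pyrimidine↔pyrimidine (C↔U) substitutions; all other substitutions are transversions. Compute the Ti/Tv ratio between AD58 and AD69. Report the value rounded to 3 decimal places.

Differing sites — 1:A/G (Ti); 4:A/G (Ti); 6:G/U (Tv); 12:A/U (Tv); 14:C/A (Tv); 16:G/A (Ti); 17:U/A (Tv).
Of the 7 differences, 3 transitions and 4 transversions, so Ti/Tv = 3/4 = 0.750.

0.750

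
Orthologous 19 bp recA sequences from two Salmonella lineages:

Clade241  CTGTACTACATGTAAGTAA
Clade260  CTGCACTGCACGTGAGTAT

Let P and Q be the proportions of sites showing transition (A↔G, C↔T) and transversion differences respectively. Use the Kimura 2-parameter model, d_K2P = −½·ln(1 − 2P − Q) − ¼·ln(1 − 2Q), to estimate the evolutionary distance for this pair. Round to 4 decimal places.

0.3487

Mismatches occur at site 4 (T↔C, transition), site 8 (A↔G, transition), site 11 (T↔C, transition), site 14 (A↔G, transition), site 19 (A↔T, transversion).
Of the 5 differences, 4 transitions and 1 transversion over 19 sites: P = 4/19 = 0.210526, Q = 1/19 = 0.052632.
d = −0.5·ln(0.526316) − 0.25·ln(0.894736) = −0.5·(-0.641853) − 0.25·(-0.111227) = 0.3487.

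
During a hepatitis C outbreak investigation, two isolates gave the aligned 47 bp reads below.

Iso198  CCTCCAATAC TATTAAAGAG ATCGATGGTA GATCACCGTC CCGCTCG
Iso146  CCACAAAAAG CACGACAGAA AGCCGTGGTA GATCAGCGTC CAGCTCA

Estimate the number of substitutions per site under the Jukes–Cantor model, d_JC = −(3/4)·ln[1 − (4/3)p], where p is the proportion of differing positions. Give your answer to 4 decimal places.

0.4157

The sequences differ at positions 3 (T/A), 5 (C/A), 8 (T/A), 10 (C/G), 11 (T/C), 13 (T/C), 14 (T/G), 16 (A/C), 20 (G/A), 22 (T/G), 24 (G/C), 25 (A/G), 36 (C/G), 42 (C/A), 47 (G/A).
p = 15/47 = 0.319149.
d = −0.75 · ln(1 − (4/3)·0.319149) = −0.75 · ln(0.574468) = −0.75 · (-0.554311) = 0.4157.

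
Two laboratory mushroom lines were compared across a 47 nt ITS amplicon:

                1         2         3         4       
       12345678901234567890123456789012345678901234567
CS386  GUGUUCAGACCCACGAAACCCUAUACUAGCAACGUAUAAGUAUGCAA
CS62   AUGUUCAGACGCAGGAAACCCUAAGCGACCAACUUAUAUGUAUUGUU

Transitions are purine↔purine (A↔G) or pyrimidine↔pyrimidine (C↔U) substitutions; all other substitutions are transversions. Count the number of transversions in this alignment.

Differing sites — 1:G/A (Ti); 11:C/G (Tv); 14:C/G (Tv); 24:U/A (Tv); 25:A/G (Ti); 27:U/G (Tv); 29:G/C (Tv); 34:G/U (Tv); 39:A/U (Tv); 44:G/U (Tv); 45:C/G (Tv); 46:A/U (Tv); 47:A/U (Tv).
Of the 13 differences, 2 transitions and 11 transversions, so the answer is 11.

11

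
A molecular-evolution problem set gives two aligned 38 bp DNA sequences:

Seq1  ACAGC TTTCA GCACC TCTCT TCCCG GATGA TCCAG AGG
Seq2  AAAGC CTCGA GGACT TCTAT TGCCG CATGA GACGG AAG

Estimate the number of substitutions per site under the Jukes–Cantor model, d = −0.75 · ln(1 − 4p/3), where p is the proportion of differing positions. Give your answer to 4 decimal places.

0.4568

Mismatches occur at site 2 (C↔A), site 6 (T↔C), site 8 (T↔C), site 9 (C↔G), site 12 (C↔G), site 15 (C↔T), site 19 (C↔A), site 22 (C↔G), site 26 (G↔C), site 31 (T↔G), site 32 (C↔A), site 34 (A↔G), site 37 (G↔A).
p = 13/38 = 0.342105.
d = −0.75 · ln(1 − (4/3)·0.342105) = −0.75 · ln(0.543860) = −0.75 · (-0.609063) = 0.4568.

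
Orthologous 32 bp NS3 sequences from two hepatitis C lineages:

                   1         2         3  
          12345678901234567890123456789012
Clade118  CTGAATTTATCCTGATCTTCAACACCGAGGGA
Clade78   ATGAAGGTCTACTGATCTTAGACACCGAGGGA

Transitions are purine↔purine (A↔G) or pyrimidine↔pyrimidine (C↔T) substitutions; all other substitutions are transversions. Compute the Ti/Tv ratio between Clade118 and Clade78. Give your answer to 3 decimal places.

0.167

Mismatches occur at site 1 (C↔A, transversion), site 6 (T↔G, transversion), site 7 (T↔G, transversion), site 9 (A↔C, transversion), site 11 (C↔A, transversion), site 20 (C↔A, transversion), site 21 (A↔G, transition).
Of the 7 differences, 1 transition and 6 transversions, so Ti/Tv = 1/6 = 0.167.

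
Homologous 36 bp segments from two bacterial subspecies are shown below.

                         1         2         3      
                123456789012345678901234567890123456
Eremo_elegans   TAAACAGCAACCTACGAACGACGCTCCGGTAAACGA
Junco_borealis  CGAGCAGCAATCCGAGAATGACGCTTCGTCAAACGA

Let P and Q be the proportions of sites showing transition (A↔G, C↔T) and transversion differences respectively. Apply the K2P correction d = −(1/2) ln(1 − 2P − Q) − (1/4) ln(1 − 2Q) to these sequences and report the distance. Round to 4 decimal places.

Differing sites — 1:T/C (Ti); 2:A/G (Ti); 4:A/G (Ti); 11:C/T (Ti); 13:T/C (Ti); 14:A/G (Ti); 15:C/A (Tv); 19:C/T (Ti); 26:C/T (Ti); 29:G/T (Tv); 30:T/C (Ti).
Of the 11 differences, 9 transitions and 2 transversions over 36 sites: P = 9/36 = 0.250000, Q = 2/36 = 0.055556.
d = −0.5·ln(0.444444) − 0.25·ln(0.888888) = −0.5·(-0.810931) − 0.25·(-0.117784) = 0.4349.

0.4349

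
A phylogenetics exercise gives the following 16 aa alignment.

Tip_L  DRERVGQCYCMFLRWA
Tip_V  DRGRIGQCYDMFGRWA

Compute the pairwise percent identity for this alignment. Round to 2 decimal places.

75.00%

Differing sites — 3:E/G; 5:V/I; 10:C/D; 13:L/G.
12 of the 16 sites match, so the percent identity is 12/16 × 100 = 75.00%.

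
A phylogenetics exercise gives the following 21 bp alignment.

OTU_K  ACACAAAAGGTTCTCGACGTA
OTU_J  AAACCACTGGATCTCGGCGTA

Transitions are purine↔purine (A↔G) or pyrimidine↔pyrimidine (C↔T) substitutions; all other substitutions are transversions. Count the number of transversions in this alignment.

5

Mismatches occur at site 2 (C↔A, transversion), site 5 (A↔C, transversion), site 7 (A↔C, transversion), site 8 (A↔T, transversion), site 11 (T↔A, transversion), site 17 (A↔G, transition).
Of the 6 differences, 1 transition and 5 transversions, so the answer is 5.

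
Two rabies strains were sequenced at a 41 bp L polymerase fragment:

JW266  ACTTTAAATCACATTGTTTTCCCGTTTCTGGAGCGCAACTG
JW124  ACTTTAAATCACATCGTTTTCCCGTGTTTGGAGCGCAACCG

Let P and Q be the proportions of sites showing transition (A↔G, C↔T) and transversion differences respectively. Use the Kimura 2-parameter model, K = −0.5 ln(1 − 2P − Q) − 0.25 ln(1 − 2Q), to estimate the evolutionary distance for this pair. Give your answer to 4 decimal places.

0.1061

The sequences differ at positions 15 (T/C, transition), 26 (T/G, transversion), 28 (C/T, transition), 40 (T/C, transition).
Of the 4 differences, 3 transitions and 1 transversion over 41 sites: P = 3/41 = 0.073171, Q = 1/41 = 0.024390.
d = −0.5·ln(0.829268) − 0.25·ln(0.951220) = −0.5·(-0.187212) − 0.25·(-0.050010) = 0.1061.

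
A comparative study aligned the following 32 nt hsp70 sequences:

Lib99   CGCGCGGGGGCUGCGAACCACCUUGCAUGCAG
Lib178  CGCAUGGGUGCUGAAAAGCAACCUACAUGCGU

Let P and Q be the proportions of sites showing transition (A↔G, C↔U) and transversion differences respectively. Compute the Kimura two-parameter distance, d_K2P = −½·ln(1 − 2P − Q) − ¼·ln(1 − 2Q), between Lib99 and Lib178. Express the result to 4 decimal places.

0.4725

The sequences differ at positions 4 (G/A, transition), 5 (C/U, transition), 9 (G/U, transversion), 14 (C/A, transversion), 15 (G/A, transition), 18 (C/G, transversion), 21 (C/A, transversion), 23 (U/C, transition), 25 (G/A, transition), 31 (A/G, transition), 32 (G/U, transversion).
Of the 11 differences, 6 transitions and 5 transversions over 32 sites: P = 6/32 = 0.187500, Q = 5/32 = 0.156250.
d = −0.5·ln(0.468750) − 0.25·ln(0.687500) = −0.5·(-0.757686) − 0.25·(-0.374693) = 0.4725.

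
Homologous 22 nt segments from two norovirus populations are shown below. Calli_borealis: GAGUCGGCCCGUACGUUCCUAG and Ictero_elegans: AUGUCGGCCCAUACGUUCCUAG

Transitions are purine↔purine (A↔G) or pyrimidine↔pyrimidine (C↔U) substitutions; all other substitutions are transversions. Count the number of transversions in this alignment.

The sequences differ at positions 1 (G/A, transition), 2 (A/U, transversion), 11 (G/A, transition).
Of the 3 differences, 2 transitions and 1 transversion, so the answer is 1.

1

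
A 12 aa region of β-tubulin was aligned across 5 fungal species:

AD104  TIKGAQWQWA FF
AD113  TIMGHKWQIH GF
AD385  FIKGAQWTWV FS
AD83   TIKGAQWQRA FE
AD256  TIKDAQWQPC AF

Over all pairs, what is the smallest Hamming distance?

Pairwise Hamming distances:
  AD104 vs AD113: 6
  AD104 vs AD385: 4
  AD104 vs AD83: 2
  AD104 vs AD256: 4
  AD113 vs AD385: 9
  AD113 vs AD83: 7
  AD113 vs AD256: 7
  AD385 vs AD83: 5
  AD385 vs AD256: 7
  AD83 vs AD256: 5
The smallest is 2, between AD104 and AD83.

2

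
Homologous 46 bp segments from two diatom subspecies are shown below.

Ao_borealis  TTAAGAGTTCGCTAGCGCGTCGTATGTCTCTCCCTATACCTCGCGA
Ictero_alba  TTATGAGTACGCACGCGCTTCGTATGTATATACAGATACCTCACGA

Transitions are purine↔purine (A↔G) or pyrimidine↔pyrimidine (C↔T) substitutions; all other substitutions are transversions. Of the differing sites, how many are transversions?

Mismatches occur at site 4 (A↔T, transversion), site 9 (T↔A, transversion), site 13 (T↔A, transversion), site 14 (A↔C, transversion), site 19 (G↔T, transversion), site 28 (C↔A, transversion), site 30 (C↔A, transversion), site 32 (C↔A, transversion), site 34 (C↔A, transversion), site 35 (T↔G, transversion), site 43 (G↔A, transition).
Of the 11 differences, 1 transition and 10 transversions, so the answer is 10.

10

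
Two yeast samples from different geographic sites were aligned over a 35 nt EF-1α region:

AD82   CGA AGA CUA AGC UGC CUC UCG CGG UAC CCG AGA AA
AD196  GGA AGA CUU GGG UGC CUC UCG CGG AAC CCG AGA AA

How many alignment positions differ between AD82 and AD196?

The sequences differ at positions 1 (C/G), 9 (A/U), 10 (A/G), 12 (C/G), 25 (U/A).
That gives 5 mismatches out of 35 aligned sites, so the Hamming distance is 5.

5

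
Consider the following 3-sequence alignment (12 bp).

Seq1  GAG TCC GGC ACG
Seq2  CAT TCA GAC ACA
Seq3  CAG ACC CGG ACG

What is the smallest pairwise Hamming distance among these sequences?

4

Pairwise Hamming distances:
  Seq1 vs Seq2: 5
  Seq1 vs Seq3: 4
  Seq2 vs Seq3: 7
The smallest is 4, between Seq1 and Seq3.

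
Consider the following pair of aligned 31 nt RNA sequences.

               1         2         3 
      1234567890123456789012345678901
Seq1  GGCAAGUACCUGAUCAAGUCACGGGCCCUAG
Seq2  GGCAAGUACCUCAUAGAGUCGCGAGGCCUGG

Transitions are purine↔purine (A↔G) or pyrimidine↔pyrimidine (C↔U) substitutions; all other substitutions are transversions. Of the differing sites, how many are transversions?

3

The sequences differ at positions 12 (G/C, transversion), 15 (C/A, transversion), 16 (A/G, transition), 21 (A/G, transition), 24 (G/A, transition), 26 (C/G, transversion), 30 (A/G, transition).
Of the 7 differences, 4 transitions and 3 transversions, so the answer is 3.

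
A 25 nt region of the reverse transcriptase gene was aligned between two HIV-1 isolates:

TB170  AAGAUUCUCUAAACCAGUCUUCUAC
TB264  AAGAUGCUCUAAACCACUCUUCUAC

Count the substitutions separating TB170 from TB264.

The sequences differ at positions 6 (U/G), 17 (G/C).
That gives 2 mismatches out of 25 aligned sites, so the Hamming distance is 2.

2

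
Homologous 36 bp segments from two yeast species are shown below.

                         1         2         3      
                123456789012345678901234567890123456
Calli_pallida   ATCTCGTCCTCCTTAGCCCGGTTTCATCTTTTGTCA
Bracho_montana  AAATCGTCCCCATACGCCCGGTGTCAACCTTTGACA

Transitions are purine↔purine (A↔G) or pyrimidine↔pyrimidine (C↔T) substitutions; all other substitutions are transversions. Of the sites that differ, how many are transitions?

The sequences differ at positions 2 (T/A, transversion), 3 (C/A, transversion), 10 (T/C, transition), 12 (C/A, transversion), 14 (T/A, transversion), 15 (A/C, transversion), 23 (T/G, transversion), 27 (T/A, transversion), 29 (T/C, transition), 34 (T/A, transversion).
Of the 10 differences, 2 transitions and 8 transversions, so the answer is 2.

2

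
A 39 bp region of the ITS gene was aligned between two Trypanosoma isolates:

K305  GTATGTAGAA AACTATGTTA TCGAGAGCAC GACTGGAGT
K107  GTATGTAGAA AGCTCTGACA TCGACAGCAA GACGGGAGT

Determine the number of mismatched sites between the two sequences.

7

Differing sites — 12:A/G; 15:A/C; 18:T/A; 19:T/C; 25:G/C; 30:C/A; 34:T/G.
That gives 7 mismatches out of 39 aligned sites, so the Hamming distance is 7.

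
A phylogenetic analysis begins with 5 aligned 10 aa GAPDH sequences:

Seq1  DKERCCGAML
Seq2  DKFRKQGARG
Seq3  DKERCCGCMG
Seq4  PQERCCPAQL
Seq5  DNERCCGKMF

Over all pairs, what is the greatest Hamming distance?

Pairwise Hamming distances:
  Seq1 vs Seq2: 5
  Seq1 vs Seq3: 2
  Seq1 vs Seq4: 4
  Seq1 vs Seq5: 3
  Seq2 vs Seq3: 5
  Seq2 vs Seq4: 8
  Seq2 vs Seq5: 7
  Seq3 vs Seq4: 6
  Seq3 vs Seq5: 3
  Seq4 vs Seq5: 6
The largest is 8, between Seq2 and Seq4.

8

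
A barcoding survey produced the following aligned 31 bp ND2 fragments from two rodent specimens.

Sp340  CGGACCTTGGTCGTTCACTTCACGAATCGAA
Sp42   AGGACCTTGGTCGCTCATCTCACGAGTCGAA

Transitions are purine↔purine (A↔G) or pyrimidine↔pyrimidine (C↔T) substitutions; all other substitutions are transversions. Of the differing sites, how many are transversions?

The sequences differ at positions 1 (C/A, transversion), 14 (T/C, transition), 18 (C/T, transition), 19 (T/C, transition), 26 (A/G, transition).
Of the 5 differences, 4 transitions and 1 transversion, so the answer is 1.

1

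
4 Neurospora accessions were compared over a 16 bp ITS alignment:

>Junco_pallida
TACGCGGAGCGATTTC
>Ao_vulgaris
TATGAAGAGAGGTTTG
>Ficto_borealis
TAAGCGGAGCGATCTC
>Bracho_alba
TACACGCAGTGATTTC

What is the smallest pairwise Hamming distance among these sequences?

2

Pairwise Hamming distances:
  Junco_pallida vs Ao_vulgaris: 6
  Junco_pallida vs Ficto_borealis: 2
  Junco_pallida vs Bracho_alba: 3
  Ao_vulgaris vs Ficto_borealis: 7
  Ao_vulgaris vs Bracho_alba: 8
  Ficto_borealis vs Bracho_alba: 5
The smallest is 2, between Junco_pallida and Ficto_borealis.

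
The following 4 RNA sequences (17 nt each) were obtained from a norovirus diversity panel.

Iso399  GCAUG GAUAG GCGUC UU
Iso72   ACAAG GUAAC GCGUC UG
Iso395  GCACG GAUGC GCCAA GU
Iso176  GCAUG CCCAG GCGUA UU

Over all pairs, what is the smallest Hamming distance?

Pairwise Hamming distances:
  Iso399 vs Iso72: 6
  Iso399 vs Iso395: 7
  Iso399 vs Iso176: 4
  Iso72 vs Iso395: 10
  Iso72 vs Iso176: 8
  Iso395 vs Iso176: 9
The smallest is 4, between Iso399 and Iso176.

4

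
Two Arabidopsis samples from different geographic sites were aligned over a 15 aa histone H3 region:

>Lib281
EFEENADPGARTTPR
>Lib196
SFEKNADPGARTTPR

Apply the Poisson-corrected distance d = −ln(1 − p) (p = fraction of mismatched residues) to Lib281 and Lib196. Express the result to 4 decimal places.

The sequences differ at positions 1 (E/S), 4 (E/K).
p = 2/15 = 0.133333.
d = −ln(1 − 0.133333) = −ln(0.866667) = 0.1431.

0.1431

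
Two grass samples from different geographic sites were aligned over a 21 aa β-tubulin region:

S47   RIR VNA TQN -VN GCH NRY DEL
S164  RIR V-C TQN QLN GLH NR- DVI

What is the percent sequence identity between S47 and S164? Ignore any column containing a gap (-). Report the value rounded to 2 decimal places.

72.22%

Excluding the 3 gap columns leaves 18 comparable sites.
The sequences differ at positions 6 (A/C), 11 (V/L), 14 (C/L), 20 (E/V), 21 (L/I).
13 of the 18 comparable sites match, so the percent identity is 13/18 × 100 = 72.22%.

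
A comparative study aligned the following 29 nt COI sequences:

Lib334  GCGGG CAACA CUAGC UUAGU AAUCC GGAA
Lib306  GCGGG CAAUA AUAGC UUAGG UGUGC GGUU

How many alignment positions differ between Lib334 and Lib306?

8

The sequences differ at positions 9 (C/U), 11 (C/A), 20 (U/G), 21 (A/U), 22 (A/G), 24 (C/G), 28 (A/U), 29 (A/U).
That gives 8 mismatches out of 29 aligned sites, so the Hamming distance is 8.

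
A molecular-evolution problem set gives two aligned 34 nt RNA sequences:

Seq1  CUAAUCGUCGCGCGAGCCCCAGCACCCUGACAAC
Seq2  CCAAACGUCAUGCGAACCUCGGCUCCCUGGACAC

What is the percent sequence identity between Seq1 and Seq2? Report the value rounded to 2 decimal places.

67.65%

The sequences differ at positions 2 (U/C), 5 (U/A), 10 (G/A), 11 (C/U), 16 (G/A), 19 (C/U), 21 (A/G), 24 (A/U), 30 (A/G), 31 (C/A), 32 (A/C).
23 of the 34 sites match, so the percent identity is 23/34 × 100 = 67.65%.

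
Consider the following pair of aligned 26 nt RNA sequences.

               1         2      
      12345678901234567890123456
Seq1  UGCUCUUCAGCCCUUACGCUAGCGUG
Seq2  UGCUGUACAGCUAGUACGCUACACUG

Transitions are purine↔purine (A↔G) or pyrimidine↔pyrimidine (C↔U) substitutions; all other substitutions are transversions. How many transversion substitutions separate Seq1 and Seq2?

7

The sequences differ at positions 5 (C/G, transversion), 7 (U/A, transversion), 12 (C/U, transition), 13 (C/A, transversion), 14 (U/G, transversion), 22 (G/C, transversion), 23 (C/A, transversion), 24 (G/C, transversion).
Of the 8 differences, 1 transition and 7 transversions, so the answer is 7.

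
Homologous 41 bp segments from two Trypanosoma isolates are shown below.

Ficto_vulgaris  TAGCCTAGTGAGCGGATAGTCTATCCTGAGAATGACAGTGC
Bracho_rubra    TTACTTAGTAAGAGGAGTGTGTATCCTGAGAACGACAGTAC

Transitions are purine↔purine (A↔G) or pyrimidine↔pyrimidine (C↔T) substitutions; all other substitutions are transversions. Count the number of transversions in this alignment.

5

Differing sites — 2:A/T (Tv); 3:G/A (Ti); 5:C/T (Ti); 10:G/A (Ti); 13:C/A (Tv); 17:T/G (Tv); 18:A/T (Tv); 21:C/G (Tv); 33:T/C (Ti); 40:G/A (Ti).
Of the 10 differences, 5 transitions and 5 transversions, so the answer is 5.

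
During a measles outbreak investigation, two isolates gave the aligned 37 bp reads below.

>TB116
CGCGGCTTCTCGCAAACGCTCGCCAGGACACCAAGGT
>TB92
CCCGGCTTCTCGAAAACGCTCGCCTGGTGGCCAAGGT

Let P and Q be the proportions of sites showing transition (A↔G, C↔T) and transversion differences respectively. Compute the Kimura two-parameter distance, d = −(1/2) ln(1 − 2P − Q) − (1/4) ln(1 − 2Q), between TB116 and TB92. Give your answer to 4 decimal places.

Mismatches occur at site 2 (G→C, transversion), site 13 (C→A, transversion), site 25 (A→T, transversion), site 28 (A→T, transversion), site 29 (C→G, transversion), site 30 (A→G, transition).
Of the 6 differences, 1 transition and 5 transversions over 37 sites: P = 1/37 = 0.027027, Q = 5/37 = 0.135135.
d = −0.5·ln(0.810811) − 0.25·ln(0.729730) = −0.5·(-0.209720) − 0.25·(-0.315081) = 0.1836.

0.1836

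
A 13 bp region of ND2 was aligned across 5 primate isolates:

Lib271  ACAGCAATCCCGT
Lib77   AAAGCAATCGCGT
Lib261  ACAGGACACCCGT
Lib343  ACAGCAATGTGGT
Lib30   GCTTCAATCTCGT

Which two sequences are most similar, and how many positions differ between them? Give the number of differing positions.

2

Pairwise Hamming distances:
  Lib271 vs Lib77: 2
  Lib271 vs Lib261: 3
  Lib271 vs Lib343: 3
  Lib271 vs Lib30: 4
  Lib77 vs Lib261: 5
  Lib77 vs Lib343: 4
  Lib77 vs Lib30: 5
  Lib261 vs Lib343: 6
  Lib261 vs Lib30: 7
  Lib343 vs Lib30: 5
The smallest is 2, between Lib271 and Lib77.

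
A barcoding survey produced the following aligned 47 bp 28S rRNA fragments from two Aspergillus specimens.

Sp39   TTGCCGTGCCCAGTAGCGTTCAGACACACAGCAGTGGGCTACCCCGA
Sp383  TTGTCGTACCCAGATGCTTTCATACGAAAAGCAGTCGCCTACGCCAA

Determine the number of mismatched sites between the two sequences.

Differing sites — 4:C/T; 8:G/A; 14:T/A; 15:A/T; 18:G/T; 23:G/T; 26:A/G; 27:C/A; 29:C/A; 36:G/C; 38:G/C; 43:C/G; 46:G/A.
That gives 13 mismatches out of 47 aligned sites, so the Hamming distance is 13.

13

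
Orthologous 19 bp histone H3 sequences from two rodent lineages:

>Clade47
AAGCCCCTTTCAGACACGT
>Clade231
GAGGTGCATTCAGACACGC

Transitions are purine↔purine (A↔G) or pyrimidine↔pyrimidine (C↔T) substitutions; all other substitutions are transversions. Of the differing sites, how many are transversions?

Mismatches occur at site 1 (A→G, transition), site 4 (C→G, transversion), site 5 (C→T, transition), site 6 (C→G, transversion), site 8 (T→A, transversion), site 19 (T→C, transition).
Of the 6 differences, 3 transitions and 3 transversions, so the answer is 3.

3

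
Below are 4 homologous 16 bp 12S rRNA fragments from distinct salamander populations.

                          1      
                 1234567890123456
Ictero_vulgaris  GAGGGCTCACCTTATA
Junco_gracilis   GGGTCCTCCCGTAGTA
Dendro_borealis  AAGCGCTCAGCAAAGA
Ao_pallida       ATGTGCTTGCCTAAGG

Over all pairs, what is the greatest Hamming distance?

10

Pairwise Hamming distances:
  Ictero_vulgaris vs Junco_gracilis: 7
  Ictero_vulgaris vs Dendro_borealis: 6
  Ictero_vulgaris vs Ao_pallida: 8
  Junco_gracilis vs Dendro_borealis: 10
  Junco_gracilis vs Ao_pallida: 9
  Dendro_borealis vs Ao_pallida: 7
The largest is 10, between Junco_gracilis and Dendro_borealis.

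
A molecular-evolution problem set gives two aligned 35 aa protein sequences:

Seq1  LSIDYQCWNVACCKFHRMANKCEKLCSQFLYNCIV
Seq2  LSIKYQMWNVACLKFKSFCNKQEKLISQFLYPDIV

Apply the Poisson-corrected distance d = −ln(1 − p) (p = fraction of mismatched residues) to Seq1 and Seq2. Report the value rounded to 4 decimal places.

Differing sites — 4:D/K; 7:C/M; 13:C/L; 16:H/K; 17:R/S; 18:M/F; 19:A/C; 22:C/Q; 26:C/I; 32:N/P; 33:C/D.
p = 11/35 = 0.314286.
d = −ln(1 − 0.314286) = −ln(0.685714) = 0.3773.

0.3773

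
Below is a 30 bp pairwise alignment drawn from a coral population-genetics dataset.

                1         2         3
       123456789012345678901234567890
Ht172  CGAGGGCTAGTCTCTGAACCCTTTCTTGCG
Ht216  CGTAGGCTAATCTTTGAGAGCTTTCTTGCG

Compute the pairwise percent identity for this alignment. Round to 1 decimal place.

76.7%

The sequences differ at positions 3 (A/T), 4 (G/A), 10 (G/A), 14 (C/T), 18 (A/G), 19 (C/A), 20 (C/G).
23 of the 30 sites match, so the percent identity is 23/30 × 100 = 76.7%.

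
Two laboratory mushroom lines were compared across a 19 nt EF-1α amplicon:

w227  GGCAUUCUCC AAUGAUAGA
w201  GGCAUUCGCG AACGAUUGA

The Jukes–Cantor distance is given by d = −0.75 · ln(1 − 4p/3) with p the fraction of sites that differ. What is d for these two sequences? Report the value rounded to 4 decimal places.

Differing sites — 8:U/G; 10:C/G; 13:U/C; 17:A/U.
p = 4/19 = 0.210526.
d = −0.75 · ln(1 − (4/3)·0.210526) = −0.75 · ln(0.719299) = −0.75 · (-0.329478) = 0.2471.

0.2471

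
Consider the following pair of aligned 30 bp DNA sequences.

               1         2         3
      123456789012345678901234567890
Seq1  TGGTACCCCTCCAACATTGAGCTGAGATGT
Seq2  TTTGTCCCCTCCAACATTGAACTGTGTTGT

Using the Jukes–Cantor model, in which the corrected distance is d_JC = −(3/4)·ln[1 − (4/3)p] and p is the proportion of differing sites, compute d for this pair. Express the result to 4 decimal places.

0.2795

The sequences differ at positions 2 (G/T), 3 (G/T), 4 (T/G), 5 (A/T), 21 (G/A), 25 (A/T), 27 (A/T).
p = 7/30 = 0.233333.
d = −0.75 · ln(1 − (4/3)·0.233333) = −0.75 · ln(0.688889) = −0.75 · (-0.372675) = 0.2795.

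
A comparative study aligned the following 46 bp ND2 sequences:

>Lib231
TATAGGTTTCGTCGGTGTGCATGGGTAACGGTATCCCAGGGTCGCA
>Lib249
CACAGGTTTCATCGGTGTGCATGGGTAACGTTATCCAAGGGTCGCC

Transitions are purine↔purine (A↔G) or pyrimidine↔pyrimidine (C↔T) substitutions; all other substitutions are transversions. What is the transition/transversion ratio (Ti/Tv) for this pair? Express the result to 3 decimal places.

The sequences differ at positions 1 (T/C, transition), 3 (T/C, transition), 11 (G/A, transition), 31 (G/T, transversion), 37 (C/A, transversion), 46 (A/C, transversion).
Of the 6 differences, 3 transitions and 3 transversions, so Ti/Tv = 3/3 = 1.000.

1.000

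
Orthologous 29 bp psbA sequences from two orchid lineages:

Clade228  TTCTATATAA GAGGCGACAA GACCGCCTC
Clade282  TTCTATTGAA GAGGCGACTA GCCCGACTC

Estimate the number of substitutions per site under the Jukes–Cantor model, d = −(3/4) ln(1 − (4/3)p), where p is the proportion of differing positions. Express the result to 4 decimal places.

0.1959

Mismatches occur at site 7 (A/T), site 8 (T/G), site 19 (A/T), site 22 (A/C), site 26 (C/A).
p = 5/29 = 0.172414.
d = −0.75 · ln(1 − (4/3)·0.172414) = −0.75 · ln(0.770115) = −0.75 · (-0.261215) = 0.1959.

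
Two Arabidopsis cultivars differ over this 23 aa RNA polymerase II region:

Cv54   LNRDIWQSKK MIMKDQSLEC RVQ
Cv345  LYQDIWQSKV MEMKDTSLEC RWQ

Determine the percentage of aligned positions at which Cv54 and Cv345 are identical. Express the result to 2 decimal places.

The sequences differ at positions 2 (N/Y), 3 (R/Q), 10 (K/V), 12 (I/E), 16 (Q/T), 22 (V/W).
17 of the 23 sites match, so the percent identity is 17/23 × 100 = 73.91%.

73.91%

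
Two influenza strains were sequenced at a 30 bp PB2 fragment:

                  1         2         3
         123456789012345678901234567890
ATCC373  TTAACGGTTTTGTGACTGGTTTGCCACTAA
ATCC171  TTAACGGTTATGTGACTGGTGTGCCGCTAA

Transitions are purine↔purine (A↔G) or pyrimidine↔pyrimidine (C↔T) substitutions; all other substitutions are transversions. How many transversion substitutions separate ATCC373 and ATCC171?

The sequences differ at positions 10 (T/A, transversion), 21 (T/G, transversion), 26 (A/G, transition).
Of the 3 differences, 1 transition and 2 transversions, so the answer is 2.

2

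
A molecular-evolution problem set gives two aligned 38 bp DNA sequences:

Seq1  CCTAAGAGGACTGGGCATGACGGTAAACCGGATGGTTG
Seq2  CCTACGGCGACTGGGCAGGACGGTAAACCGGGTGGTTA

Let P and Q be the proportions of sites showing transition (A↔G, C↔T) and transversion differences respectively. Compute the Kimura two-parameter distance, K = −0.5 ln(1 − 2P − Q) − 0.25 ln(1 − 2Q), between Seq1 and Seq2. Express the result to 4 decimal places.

0.1781

The sequences differ at positions 5 (A/C, transversion), 7 (A/G, transition), 8 (G/C, transversion), 18 (T/G, transversion), 32 (A/G, transition), 38 (G/A, transition).
Of the 6 differences, 3 transitions and 3 transversions over 38 sites: P = 3/38 = 0.078947, Q = 3/38 = 0.078947.
d = −0.5·ln(0.763159) − 0.25·ln(0.842106) = −0.5·(-0.270289) − 0.25·(-0.171849) = 0.1781.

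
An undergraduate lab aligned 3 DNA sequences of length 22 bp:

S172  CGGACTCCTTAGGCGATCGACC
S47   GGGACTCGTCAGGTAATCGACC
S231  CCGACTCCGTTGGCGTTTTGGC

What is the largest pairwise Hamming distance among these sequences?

13

Pairwise Hamming distances:
  S172 vs S47: 5
  S172 vs S231: 8
  S47 vs S231: 13
The largest is 13, between S47 and S231.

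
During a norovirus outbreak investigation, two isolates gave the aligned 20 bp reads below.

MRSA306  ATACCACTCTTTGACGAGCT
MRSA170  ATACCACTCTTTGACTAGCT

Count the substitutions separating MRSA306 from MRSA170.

The sequences differ at position 16 (G/T).
That gives 1 mismatch out of 20 aligned sites, so the Hamming distance is 1.

1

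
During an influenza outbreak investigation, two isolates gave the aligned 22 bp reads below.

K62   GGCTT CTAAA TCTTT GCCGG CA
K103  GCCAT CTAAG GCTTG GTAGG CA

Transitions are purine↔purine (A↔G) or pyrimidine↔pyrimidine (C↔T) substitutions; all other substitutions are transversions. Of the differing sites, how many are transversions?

Differing sites — 2:G/C (Tv); 4:T/A (Tv); 10:A/G (Ti); 11:T/G (Tv); 15:T/G (Tv); 17:C/T (Ti); 18:C/A (Tv).
Of the 7 differences, 2 transitions and 5 transversions, so the answer is 5.

5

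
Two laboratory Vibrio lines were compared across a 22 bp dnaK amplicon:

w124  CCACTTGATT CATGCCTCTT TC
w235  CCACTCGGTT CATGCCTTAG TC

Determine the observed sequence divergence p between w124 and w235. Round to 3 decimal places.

Differing sites — 6:T/C; 8:A/G; 18:C/T; 19:T/A; 20:T/G.
There are 5 differences over 22 sites, so p = 5/22 = 0.227.

0.227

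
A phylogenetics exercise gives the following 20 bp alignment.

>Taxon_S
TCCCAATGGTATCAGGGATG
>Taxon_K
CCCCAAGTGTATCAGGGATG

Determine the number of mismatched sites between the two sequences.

3

The sequences differ at positions 1 (T/C), 7 (T/G), 8 (G/T).
That gives 3 mismatches out of 20 aligned sites, so the Hamming distance is 3.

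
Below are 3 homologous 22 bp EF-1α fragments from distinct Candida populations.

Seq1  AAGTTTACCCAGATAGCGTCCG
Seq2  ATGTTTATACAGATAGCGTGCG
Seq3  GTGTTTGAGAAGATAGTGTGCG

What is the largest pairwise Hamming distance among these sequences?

8

Pairwise Hamming distances:
  Seq1 vs Seq2: 4
  Seq1 vs Seq3: 8
  Seq2 vs Seq3: 6
The largest is 8, between Seq1 and Seq3.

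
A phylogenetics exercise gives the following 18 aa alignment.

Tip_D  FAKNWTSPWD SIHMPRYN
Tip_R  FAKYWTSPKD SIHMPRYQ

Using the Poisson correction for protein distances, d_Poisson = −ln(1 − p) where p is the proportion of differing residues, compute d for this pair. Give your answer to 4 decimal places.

Mismatches occur at site 4 (N↔Y), site 9 (W↔K), site 18 (N↔Q).
p = 3/18 = 0.166667.
d = −ln(1 − 0.166667) = −ln(0.833333) = 0.1823.

0.1823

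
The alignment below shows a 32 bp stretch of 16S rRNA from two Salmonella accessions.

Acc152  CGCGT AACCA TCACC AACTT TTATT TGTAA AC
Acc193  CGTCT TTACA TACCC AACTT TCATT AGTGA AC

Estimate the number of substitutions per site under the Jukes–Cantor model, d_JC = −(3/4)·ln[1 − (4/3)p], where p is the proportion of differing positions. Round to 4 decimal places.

0.4042

Differing sites — 3:C/T; 4:G/C; 6:A/T; 7:A/T; 8:C/A; 12:C/A; 13:A/C; 22:T/C; 26:T/A; 29:A/G.
p = 10/32 = 0.312500.
d = −0.75 · ln(1 − (4/3)·0.312500) = −0.75 · ln(0.583333) = −0.75 · (-0.538997) = 0.4042.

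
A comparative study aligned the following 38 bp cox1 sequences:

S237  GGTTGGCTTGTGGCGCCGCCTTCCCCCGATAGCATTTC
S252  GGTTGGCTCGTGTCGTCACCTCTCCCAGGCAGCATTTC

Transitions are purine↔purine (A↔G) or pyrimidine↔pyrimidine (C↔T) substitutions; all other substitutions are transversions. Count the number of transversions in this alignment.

2

The sequences differ at positions 9 (T/C, transition), 13 (G/T, transversion), 16 (C/T, transition), 18 (G/A, transition), 22 (T/C, transition), 23 (C/T, transition), 27 (C/A, transversion), 29 (A/G, transition), 30 (T/C, transition).
Of the 9 differences, 7 transitions and 2 transversions, so the answer is 2.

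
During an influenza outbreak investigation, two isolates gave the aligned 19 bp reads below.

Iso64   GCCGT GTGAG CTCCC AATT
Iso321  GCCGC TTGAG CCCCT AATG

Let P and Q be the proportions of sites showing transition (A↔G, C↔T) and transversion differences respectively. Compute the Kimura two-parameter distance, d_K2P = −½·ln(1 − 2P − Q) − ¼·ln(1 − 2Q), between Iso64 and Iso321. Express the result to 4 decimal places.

Differing sites — 5:T/C (Ti); 6:G/T (Tv); 12:T/C (Ti); 15:C/T (Ti); 19:T/G (Tv).
Of the 5 differences, 3 transitions and 2 transversions over 19 sites: P = 3/19 = 0.157895, Q = 2/19 = 0.105263.
d = −0.5·ln(0.578947) − 0.25·ln(0.789474) = −0.5·(-0.546544) − 0.25·(-0.236388) = 0.3324.

0.3324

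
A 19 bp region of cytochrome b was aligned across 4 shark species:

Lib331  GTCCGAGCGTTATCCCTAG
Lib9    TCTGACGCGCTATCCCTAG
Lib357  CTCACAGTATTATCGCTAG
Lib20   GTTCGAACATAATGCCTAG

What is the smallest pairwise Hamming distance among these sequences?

5

Pairwise Hamming distances:
  Lib331 vs Lib9: 7
  Lib331 vs Lib357: 6
  Lib331 vs Lib20: 5
  Lib9 vs Lib357: 10
  Lib9 vs Lib20: 10
  Lib357 vs Lib20: 9
The smallest is 5, between Lib331 and Lib20.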